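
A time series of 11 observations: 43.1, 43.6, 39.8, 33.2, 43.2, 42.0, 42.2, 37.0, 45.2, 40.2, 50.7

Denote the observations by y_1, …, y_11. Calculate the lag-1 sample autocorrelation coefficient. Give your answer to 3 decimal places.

-0.165

Mean ȳ = (43.1 + 43.6 + 39.8 + 33.2 + 43.2 + 42.0 + 42.2 + 37.0 + 45.2 + 40.2 + 50.7)/11 = 41.8364
Numerator Σ_{t=1}^{10}(y_t−ȳ)(y_{t+1}−ȳ) = -33.3050
Denominator Σ(y_t−ȳ)² = 201.4055
r_1 = -33.3050 / 201.4055 = -0.165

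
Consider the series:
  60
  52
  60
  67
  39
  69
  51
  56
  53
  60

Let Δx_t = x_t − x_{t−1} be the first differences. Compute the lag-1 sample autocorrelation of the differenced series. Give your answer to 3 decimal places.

-0.754

First differences Δx: -8, 8, 7, -28, 30, -18, 5, -3, 7
Mean of differences = 0.0000
Numerator Σ(Δx_t−Δx̄)(Δx_{t+1}−Δx̄) = -1710.0000
Denominator Σ(Δx_t−Δx̄)² = 2268.0000
r_1(Δx) = -1710.0000 / 2268.0000 = -0.754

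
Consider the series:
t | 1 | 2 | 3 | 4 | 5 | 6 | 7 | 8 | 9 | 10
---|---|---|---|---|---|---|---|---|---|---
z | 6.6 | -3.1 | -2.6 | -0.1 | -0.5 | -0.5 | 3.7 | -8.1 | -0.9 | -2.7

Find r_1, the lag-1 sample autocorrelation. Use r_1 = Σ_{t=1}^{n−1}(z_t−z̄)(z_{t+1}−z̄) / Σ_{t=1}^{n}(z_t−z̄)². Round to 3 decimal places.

-0.316

Mean z̄ = (6.6 − 3.1 − 2.6 − 0.1 − 0.5 − 0.5 + 3.7 − 8.1 − 0.9 − 2.7)/10 = -0.8200
Numerator Σ_{t=1}^{9}(z_t−z̄)(z_{t+1}−z̄) = -44.5344
Denominator Σ(z_t−z̄)² = 141.1160
r_1 = -44.5344 / 141.1160 = -0.316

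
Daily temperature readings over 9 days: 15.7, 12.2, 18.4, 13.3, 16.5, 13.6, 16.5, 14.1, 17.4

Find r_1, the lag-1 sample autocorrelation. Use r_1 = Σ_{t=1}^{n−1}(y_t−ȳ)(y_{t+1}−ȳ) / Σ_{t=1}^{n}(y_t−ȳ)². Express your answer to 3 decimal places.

-0.785

Mean ȳ = (15.7 + 12.2 + 18.4 + 13.3 + 16.5 + 13.6 + 16.5 + 14.1 + 17.4)/9 = 15.3000
Numerator Σ_{t=1}^{8}(y_t−ȳ)(y_{t+1}−ȳ) = -27.4900
Denominator Σ(y_t−ȳ)² = 35.0000
r_1 = -27.4900 / 35.0000 = -0.785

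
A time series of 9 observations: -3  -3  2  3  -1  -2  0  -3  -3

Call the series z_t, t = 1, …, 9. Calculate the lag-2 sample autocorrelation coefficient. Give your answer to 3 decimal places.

-0.402

Mean z̄ = (-3 − 3 + 2 + 3 − 1 − 2 + 0 − 3 − 3)/9 = -1.1111
Numerator Σ_{t=1}^{7}(z_t−z̄)(z_{t+2}−z̄) = -17.2469
Denominator Σ(z_t−z̄)² = 42.8889
r_2 = -17.2469 / 42.8889 = -0.402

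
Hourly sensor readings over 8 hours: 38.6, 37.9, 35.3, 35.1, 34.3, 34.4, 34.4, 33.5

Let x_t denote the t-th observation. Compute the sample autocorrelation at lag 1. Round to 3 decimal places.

Mean x̄ = (38.6 + 37.9 + 35.3 + 35.1 + 34.3 + 34.4 + 34.4 + 33.5)/8 = 35.4375
Deviations from mean: 3.1625, 2.4625, -0.1375, -0.3375, -1.1375, -1.0375, -1.0375, -1.9375
Σ(x_t−x̄)(x_{t+1}−x̄) = (7.7877) + (-0.3386) + (0.0464) + (0.3839) + (1.1802) + (1.0764) + (2.0102) = 12.1461
Denominator Σ(x_t−x̄)² = 23.3988
r_1 = 12.1461 / 23.3988 = 0.519

0.519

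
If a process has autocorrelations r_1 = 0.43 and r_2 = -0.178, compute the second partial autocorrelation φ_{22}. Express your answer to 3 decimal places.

φ_{22} = (r_2 − r_1²) / (1 − r_1²)
r_1² = (0.43)² = 0.1849
Numerator = -0.178 − 0.1849 = -0.3629; denominator = 1 − 0.1849 = 0.8151
φ_{22} = -0.3629 / 0.8151 = -0.445

-0.445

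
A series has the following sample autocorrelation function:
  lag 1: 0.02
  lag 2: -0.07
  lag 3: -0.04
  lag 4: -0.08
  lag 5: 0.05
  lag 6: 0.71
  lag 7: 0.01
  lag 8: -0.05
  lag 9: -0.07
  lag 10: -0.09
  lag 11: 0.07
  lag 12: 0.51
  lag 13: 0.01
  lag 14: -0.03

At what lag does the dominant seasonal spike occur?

6

The largest autocorrelation is r_6 = 0.71, with a weaker echo at lag 12 (0.51); the remaining lags stay at or below 0.07.
The dominant spike at lag 6 indicates a seasonal period of 6.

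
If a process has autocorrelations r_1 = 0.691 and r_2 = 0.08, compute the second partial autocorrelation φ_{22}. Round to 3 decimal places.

φ_{22} = (r_2 − r_1²) / (1 − r_1²)
r_1² = (0.691)² = 0.477481
Numerator = 0.08 − 0.4775 = -0.3975; denominator = 1 − 0.4775 = 0.5225
φ_{22} = -0.3975 / 0.5225 = -0.761

-0.761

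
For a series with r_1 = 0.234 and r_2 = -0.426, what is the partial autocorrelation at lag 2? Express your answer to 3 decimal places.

φ_{22} = (r_2 − r_1²) / (1 − r_1²)
r_1² = (0.234)² = 0.054756
Numerator = -0.426 − 0.0548 = -0.4808; denominator = 1 − 0.0548 = 0.9452
φ_{22} = -0.4808 / 0.9452 = -0.509

-0.509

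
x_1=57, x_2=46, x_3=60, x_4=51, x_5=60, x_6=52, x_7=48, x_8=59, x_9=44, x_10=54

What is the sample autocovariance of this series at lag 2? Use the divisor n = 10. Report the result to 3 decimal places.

Mean x̄ = (57 + 46 + 60 + 51 + 60 + 52 + 48 + 59 + 44 + 54)/10 = 53.1000
Σ_{t=1}^{8}(x_t−x̄)(x_{t+2}−x̄) = 101.7800
γ_2 = 101.7800 / 10 = 10.178

10.178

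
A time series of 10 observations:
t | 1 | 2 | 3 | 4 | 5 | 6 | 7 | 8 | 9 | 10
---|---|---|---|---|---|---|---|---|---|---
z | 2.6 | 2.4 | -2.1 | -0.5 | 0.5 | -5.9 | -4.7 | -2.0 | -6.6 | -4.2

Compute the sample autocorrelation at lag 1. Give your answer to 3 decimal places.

Mean z̄ = (2.6 + 2.4 − 2.1 − 0.5 + 0.5 − 5.9 − 4.7 − 2.0 − 6.6 − 4.2)/10 = -2.0500
Numerator Σ_{t=1}^{9}(z_t−z̄)(z_{t+1}−z̄) = 34.1525
Denominator Σ(z_t−z̄)² = 97.5050
r_1 = 34.1525 / 97.5050 = 0.350

0.350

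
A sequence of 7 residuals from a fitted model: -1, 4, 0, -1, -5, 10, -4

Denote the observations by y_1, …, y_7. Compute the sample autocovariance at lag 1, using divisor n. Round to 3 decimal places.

Mean ȳ = (-1 + 4 + 0 − 1 − 5 + 10 − 4)/7 = 0.4286
Deviations: -1.4286, 3.5714, -0.4286, -1.4286, -5.4286, 9.5714, -4.4286
Σ_{t=1}^{6}(y_t−ȳ)(y_{t+1}−ȳ) = -92.6122
γ_1 = -92.6122 / 7 = -13.230

-13.230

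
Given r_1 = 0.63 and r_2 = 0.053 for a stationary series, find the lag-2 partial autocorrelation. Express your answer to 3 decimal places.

-0.570

φ_{22} = (r_2 − r_1²) / (1 − r_1²)
r_1² = (0.63)² = 0.3969
Numerator = 0.053 − 0.3969 = -0.3439; denominator = 1 − 0.3969 = 0.6031
φ_{22} = -0.3439 / 0.6031 = -0.570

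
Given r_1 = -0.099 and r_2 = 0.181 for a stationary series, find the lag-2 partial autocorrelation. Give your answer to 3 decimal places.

φ_{22} = (r_2 − r_1²) / (1 − r_1²)
r_1² = (-0.099)² = 0.009801
Numerator = 0.181 − 0.0098 = 0.1712; denominator = 1 − 0.0098 = 0.9902
φ_{22} = 0.1712 / 0.9902 = 0.173

0.173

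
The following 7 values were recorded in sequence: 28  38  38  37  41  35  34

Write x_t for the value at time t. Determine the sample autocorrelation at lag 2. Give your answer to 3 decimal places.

Mean x̄ = (28 + 38 + 38 + 37 + 41 + 35 + 34)/7 = 35.8571
Σ(x_t−x̄)(x_{t+2}−x̄) = (-16.8367) + (2.4490) + (11.0204) + (-0.9796) + (-9.5510) = -13.8980
Denominator Σ(x_t−x̄)² = 102.8571
r_2 = -13.8980 / 102.8571 = -0.135

-0.135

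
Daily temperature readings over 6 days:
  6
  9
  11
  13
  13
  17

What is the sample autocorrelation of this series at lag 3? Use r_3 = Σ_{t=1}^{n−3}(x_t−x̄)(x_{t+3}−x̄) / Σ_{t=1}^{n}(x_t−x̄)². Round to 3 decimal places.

-0.206

Mean x̄ = (6 + 9 + 11 + 13 + 13 + 17)/6 = 11.5000
Deviations from mean: -5.5000, -2.5000, -0.5000, 1.5000, 1.5000, 5.5000
Numerator Σ_{t=1}^{3}(x_t−x̄)(x_{t+3}−x̄) = -14.7500
Denominator Σ(x_t−x̄)² = 71.5000
r_3 = -14.7500 / 71.5000 = -0.206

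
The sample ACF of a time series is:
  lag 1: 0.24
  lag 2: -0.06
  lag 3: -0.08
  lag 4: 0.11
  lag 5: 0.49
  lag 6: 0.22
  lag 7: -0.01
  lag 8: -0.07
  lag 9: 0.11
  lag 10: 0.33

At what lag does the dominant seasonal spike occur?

5

The largest autocorrelation is r_5 = 0.49, with a weaker echo at lag 10 (0.33); the remaining lags stay at or below 0.24.
The dominant spike at lag 5 indicates a seasonal period of 5.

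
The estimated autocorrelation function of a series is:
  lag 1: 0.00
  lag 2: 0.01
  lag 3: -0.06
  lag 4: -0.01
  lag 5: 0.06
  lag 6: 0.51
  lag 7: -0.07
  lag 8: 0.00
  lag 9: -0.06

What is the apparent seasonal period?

The largest autocorrelation is r_6 = 0.51; the remaining lags stay at or below 0.06.
The dominant spike at lag 6 indicates a seasonal period of 6.

6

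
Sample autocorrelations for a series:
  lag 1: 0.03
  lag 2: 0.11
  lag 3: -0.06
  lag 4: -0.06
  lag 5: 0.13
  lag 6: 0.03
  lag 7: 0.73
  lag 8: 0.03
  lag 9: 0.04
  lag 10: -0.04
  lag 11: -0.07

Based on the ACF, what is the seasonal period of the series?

The largest autocorrelation is r_7 = 0.73; the remaining lags stay at or below 0.13.
The dominant spike at lag 7 indicates a seasonal period of 7.

7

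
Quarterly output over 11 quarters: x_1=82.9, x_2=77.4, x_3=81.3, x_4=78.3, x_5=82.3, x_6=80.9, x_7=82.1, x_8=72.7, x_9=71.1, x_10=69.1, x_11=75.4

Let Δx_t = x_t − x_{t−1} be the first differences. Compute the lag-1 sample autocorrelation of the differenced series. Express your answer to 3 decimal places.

-0.320

First differences Δx: -5.5, 3.9, -3.0, 4.0, -1.4, 1.2, -9.4, -1.6, -2.0, 6.3
Mean of differences = -0.7500
Numerator Σ(Δx_t−Δx̄)(Δx_{t+1}−Δx̄) = -64.8575
Denominator Σ(Δx_t−Δx̄)² = 202.8450
r_1(Δx) = -64.8575 / 202.8450 = -0.320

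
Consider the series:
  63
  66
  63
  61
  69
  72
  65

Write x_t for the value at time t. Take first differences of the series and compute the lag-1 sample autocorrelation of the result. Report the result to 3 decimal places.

-0.126

First differences Δx: 3, -3, -2, 8, 3, -7
Mean of differences = 0.3333
Numerator Σ(Δx_t−Δx̄)(Δx_{t+1}−Δx̄) = -18.1111
Denominator Σ(Δx_t−Δx̄)² = 143.3333
r_1(Δx) = -18.1111 / 143.3333 = -0.126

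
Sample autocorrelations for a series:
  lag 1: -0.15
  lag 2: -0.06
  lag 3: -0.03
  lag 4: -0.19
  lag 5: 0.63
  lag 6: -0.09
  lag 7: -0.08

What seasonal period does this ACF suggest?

5

The largest autocorrelation is r_5 = 0.63; the remaining lags stay at or below -0.03.
The dominant spike at lag 5 indicates a seasonal period of 5.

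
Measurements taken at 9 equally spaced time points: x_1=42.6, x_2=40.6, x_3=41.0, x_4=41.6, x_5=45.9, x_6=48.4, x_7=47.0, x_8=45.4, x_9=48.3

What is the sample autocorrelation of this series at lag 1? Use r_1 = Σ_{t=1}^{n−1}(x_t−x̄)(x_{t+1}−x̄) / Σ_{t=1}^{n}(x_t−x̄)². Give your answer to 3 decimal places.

Mean x̄ = (42.6 + 40.6 + 41.0 + 41.6 + 45.9 + 48.4 + 47.0 + 45.4 + 48.3)/9 = 44.5333
Numerator Σ_{t=1}^{8}(x_t−x̄)(x_{t+1}−x̄) = 48.0822
Denominator Σ(x_t−x̄)² = 78.1400
r_1 = 48.0822 / 78.1400 = 0.615

0.615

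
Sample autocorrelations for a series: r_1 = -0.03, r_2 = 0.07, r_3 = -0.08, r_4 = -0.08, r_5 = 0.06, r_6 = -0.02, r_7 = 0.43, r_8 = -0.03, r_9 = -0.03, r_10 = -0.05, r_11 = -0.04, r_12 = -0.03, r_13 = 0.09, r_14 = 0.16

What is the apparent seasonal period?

The largest autocorrelation is r_7 = 0.43, with a weaker echo at lag 14 (0.16); the remaining lags stay at or below 0.09.
The dominant spike at lag 7 indicates a seasonal period of 7.

7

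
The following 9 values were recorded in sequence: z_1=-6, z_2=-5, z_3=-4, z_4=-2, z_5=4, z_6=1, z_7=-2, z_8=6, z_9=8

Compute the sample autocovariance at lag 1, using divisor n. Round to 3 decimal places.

Mean z̄ = (-6 − 5 − 4 − 2 + 4 + 1 − 2 + 6 + 8)/9 = 0.0000
Σ_{t=1}^{8}(z_t−z̄)(z_{t+1}−z̄) = 88.0000
γ_1 = 88.0000 / 9 = 9.778

9.778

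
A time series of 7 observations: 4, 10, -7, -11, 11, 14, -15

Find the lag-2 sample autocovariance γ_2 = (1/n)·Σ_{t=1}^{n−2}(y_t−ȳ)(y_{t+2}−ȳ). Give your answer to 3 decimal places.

Mean ȳ = (4 + 10 − 7 − 11 + 11 + 14 − 15)/7 = 0.8571
Deviations: 3.1429, 9.1429, -7.8571, -11.8571, 10.1429, 13.1429, -15.8571
Σ_{t=1}^{5}(y_t−ȳ)(y_{t+2}−ȳ) = -529.4694
γ_2 = -529.4694 / 7 = -75.638

-75.638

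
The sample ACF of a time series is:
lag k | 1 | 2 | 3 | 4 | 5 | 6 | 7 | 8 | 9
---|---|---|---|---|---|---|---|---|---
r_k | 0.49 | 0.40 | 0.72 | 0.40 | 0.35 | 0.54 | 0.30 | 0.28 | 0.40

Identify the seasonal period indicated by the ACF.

3

The largest autocorrelation is r_3 = 0.72, with a weaker echo at lag 6 (0.54); the remaining lags stay at or below 0.49. The elevated value at lag 1 (0.49), dropping to 0.40 at lag 2, reflects decaying short-term dependence rather than seasonality.
The dominant spike at lag 3 indicates a seasonal period of 3.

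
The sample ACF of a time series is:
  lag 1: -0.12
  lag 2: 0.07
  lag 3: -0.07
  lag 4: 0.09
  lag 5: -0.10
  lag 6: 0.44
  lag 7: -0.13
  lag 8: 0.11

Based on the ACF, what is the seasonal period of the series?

6

The largest autocorrelation is r_6 = 0.44; the remaining lags stay at or below 0.11.
The dominant spike at lag 6 indicates a seasonal period of 6.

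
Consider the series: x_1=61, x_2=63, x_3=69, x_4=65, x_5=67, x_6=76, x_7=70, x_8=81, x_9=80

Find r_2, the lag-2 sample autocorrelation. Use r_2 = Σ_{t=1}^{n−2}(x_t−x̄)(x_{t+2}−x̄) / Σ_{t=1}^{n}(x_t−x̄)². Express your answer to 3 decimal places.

Mean x̄ = (61 + 63 + 69 + 65 + 67 + 76 + 70 + 81 + 80)/9 = 70.2222
Numerator Σ_{t=1}^{7}(x_t−x̄)(x_{t+2}−x̄) = 83.5679
Denominator Σ(x_t−x̄)² = 421.5556
r_2 = 83.5679 / 421.5556 = 0.198

0.198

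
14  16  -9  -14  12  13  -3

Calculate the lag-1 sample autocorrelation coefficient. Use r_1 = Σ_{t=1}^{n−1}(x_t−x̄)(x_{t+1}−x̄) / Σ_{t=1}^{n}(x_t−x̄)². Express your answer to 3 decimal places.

Mean x̄ = (14 + 16 − 9 − 14 + 12 + 13 − 3)/7 = 4.1429
Deviations from mean: 9.8571, 11.8571, -13.1429, -18.1429, 7.8571, 8.8571, -7.1429
Σ(x_t−x̄)(x_{t+1}−x̄) = (116.8776) + (-155.8367) + (238.4490) + (-142.5510) + (69.5918) + (-63.2653) = 63.2653
Denominator Σ(x_t−x̄)² = 930.8571
r_1 = 63.2653 / 930.8571 = 0.068

0.068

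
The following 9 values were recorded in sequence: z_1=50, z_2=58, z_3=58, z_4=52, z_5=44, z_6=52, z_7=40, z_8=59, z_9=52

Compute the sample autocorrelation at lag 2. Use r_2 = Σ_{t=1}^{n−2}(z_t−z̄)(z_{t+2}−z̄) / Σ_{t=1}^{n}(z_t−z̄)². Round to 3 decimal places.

0.094

Mean z̄ = (50 + 58 + 58 + 52 + 44 + 52 + 40 + 59 + 52)/9 = 51.6667
Numerator Σ_{t=1}^{7}(z_t−z̄)(z_{t+2}−z̄) = 31.1111
Denominator Σ(z_t−z̄)² = 332.0000
r_2 = 31.1111 / 332.0000 = 0.094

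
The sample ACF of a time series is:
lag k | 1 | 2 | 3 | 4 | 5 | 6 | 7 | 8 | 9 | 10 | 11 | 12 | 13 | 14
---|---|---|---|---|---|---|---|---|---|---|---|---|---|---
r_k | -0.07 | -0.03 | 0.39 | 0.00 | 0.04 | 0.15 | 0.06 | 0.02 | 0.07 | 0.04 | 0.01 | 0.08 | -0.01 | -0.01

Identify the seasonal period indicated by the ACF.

The largest autocorrelation is r_3 = 0.39, with a weaker echo at lag 6 (0.15); the remaining lags stay at or below 0.08.
The dominant spike at lag 3 indicates a seasonal period of 3.

3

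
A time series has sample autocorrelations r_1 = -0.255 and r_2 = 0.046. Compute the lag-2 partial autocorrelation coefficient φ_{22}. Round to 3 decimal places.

φ_{22} = (r_2 − r_1²) / (1 − r_1²)
r_1² = (-0.255)² = 0.065025
Numerator = 0.046 − 0.0650 = -0.0190; denominator = 1 − 0.0650 = 0.9350
φ_{22} = -0.0190 / 0.9350 = -0.020

-0.020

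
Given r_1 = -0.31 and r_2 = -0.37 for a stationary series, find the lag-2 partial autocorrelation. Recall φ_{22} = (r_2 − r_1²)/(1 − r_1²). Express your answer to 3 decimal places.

-0.516

φ_{22} = (r_2 − r_1²) / (1 − r_1²)
r_1² = (-0.31)² = 0.0961
Numerator = -0.37 − 0.0961 = -0.4661; denominator = 1 − 0.0961 = 0.9039
φ_{22} = -0.4661 / 0.9039 = -0.516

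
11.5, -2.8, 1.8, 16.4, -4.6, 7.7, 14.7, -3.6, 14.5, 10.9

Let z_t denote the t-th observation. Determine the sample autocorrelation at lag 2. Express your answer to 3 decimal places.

Mean z̄ = (11.5 − 2.8 + 1.8 + 16.4 − 4.6 + 7.7 + 14.7 − 3.6 + 14.5 + 10.9)/10 = 6.6500
Numerator Σ_{t=1}^{8}(z_t−z̄)(z_{t+2}−z̄) = -132.5550
Denominator Σ(z_t−z̄)² = 608.6250
r_2 = -132.5550 / 608.6250 = -0.218

-0.218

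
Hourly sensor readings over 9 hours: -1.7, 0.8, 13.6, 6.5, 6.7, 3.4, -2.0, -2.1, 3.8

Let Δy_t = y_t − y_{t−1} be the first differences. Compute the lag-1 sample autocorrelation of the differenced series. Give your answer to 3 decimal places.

-0.143

First differences Δy: 2.5, 12.8, -7.1, 0.2, -3.3, -5.4, -0.1, 5.9
Mean of differences = 0.6875
Numerator Σ(Δy_t−Δȳ)(Δy_{t+1}−Δȳ) = -41.6689
Denominator Σ(Δy_t−Δȳ)² = 291.6288
r_1(Δy) = -41.6689 / 291.6288 = -0.143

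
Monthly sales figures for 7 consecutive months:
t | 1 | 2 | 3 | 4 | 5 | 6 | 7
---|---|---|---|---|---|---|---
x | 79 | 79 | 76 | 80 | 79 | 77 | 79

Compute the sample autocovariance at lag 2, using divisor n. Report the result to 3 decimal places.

Mean x̄ = (79 + 79 + 76 + 80 + 79 + 77 + 79)/7 = 78.4286
Σ_{t=1}^{5}(x_t−x̄)(x_{t+2}−x̄) = -3.7959
γ_2 = -3.7959 / 7 = -0.542

-0.542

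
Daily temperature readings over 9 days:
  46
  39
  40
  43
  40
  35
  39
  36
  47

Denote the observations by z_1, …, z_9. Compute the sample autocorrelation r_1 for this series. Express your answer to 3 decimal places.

Mean z̄ = (46 + 39 + 40 + 43 + 40 + 35 + 39 + 36 + 47)/9 = 40.5556
Numerator Σ_{t=1}^{8}(z_t−z̄)(z_{t+1}−z̄) = -20.8642
Denominator Σ(z_t−z̄)² = 134.2222
r_1 = -20.8642 / 134.2222 = -0.155

-0.155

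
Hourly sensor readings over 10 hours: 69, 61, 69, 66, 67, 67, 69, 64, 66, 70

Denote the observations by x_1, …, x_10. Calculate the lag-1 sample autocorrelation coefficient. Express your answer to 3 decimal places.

Mean x̄ = (69 + 61 + 69 + 66 + 67 + 67 + 69 + 64 + 66 + 70)/10 = 66.8000
Numerator Σ_{t=1}^{9}(x_t−x̄)(x_{t+1}−x̄) = -33.4400
Denominator Σ(x_t−x̄)² = 67.6000
r_1 = -33.4400 / 67.6000 = -0.495

-0.495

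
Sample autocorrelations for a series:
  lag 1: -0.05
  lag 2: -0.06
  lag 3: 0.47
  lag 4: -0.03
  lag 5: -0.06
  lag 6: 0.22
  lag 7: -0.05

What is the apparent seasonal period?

The largest autocorrelation is r_3 = 0.47, with a weaker echo at lag 6 (0.22); the remaining lags stay at or below -0.03.
The dominant spike at lag 3 indicates a seasonal period of 3.

3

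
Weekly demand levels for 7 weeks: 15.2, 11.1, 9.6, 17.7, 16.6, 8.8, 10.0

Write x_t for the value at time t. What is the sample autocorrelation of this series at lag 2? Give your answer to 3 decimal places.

-0.714

Mean x̄ = (15.2 + 11.1 + 9.6 + 17.7 + 16.6 + 8.8 + 10.0)/7 = 12.7143
Deviations from mean: 2.4857, -1.6143, -3.1143, 4.9857, 3.8857, -3.9143, -2.7143
Σ(x_t−x̄)(x_{t+2}−x̄) = (-7.7412) + (-8.0484) + (-12.1012) + (-19.5155) + (-10.5469) = -57.9533
Denominator Σ(x_t−x̄)² = 81.1286
r_2 = -57.9533 / 81.1286 = -0.714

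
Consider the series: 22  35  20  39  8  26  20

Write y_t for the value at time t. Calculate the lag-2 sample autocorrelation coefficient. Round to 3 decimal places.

0.518

Mean ȳ = (22 + 35 + 20 + 39 + 8 + 26 + 20)/7 = 24.2857
Numerator Σ_{t=1}^{5}(y_t−ȳ)(y_{t+2}−ȳ) = 332.2653
Denominator Σ(y_t−ȳ)² = 641.4286
r_2 = 332.2653 / 641.4286 = 0.518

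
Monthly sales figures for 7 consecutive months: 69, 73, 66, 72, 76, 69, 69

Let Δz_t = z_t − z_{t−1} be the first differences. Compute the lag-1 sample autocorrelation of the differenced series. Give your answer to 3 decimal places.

First differences Δz: 4, -7, 6, 4, -7, 0
Mean of differences = 0.0000
Numerator Σ(Δz_t−Δz̄)(Δz_{t+1}−Δz̄) = -74.0000
Denominator Σ(Δz_t−Δz̄)² = 166.0000
r_1(Δz) = -74.0000 / 166.0000 = -0.446

-0.446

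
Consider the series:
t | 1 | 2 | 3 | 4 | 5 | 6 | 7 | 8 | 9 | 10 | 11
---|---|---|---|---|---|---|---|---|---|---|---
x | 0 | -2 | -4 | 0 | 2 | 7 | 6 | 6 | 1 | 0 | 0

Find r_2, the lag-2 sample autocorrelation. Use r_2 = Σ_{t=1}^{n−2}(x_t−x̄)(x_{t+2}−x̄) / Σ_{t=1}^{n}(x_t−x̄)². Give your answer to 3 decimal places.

Mean x̄ = (0 − 2 − 4 + 0 + 2 + 7 + 6 + 6 + 1 + 0 + 0)/11 = 1.4545
Numerator Σ_{t=1}^{9}(x_t−x̄)(x_{t+2}−x̄) = 21.5868
Denominator Σ(x_t−x̄)² = 122.7273
r_2 = 21.5868 / 122.7273 = 0.176

0.176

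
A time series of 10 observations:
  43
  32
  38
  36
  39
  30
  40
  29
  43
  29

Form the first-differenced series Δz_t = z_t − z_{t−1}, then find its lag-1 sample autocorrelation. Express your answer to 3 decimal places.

First differences Δz: -11, 6, -2, 3, -9, 10, -11, 14, -14
Mean of differences = -1.5556
Numerator Σ(Δz_t−Δz̄)(Δz_{t+1}−Δz̄) = -646.3086
Denominator Σ(Δz_t−Δz̄)² = 842.2222
r_1(Δz) = -646.3086 / 842.2222 = -0.767

-0.767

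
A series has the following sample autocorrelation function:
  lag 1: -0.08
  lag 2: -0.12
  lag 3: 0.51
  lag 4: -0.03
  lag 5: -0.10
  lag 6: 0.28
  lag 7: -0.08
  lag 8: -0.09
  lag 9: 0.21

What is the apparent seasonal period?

The largest autocorrelation is r_3 = 0.51, with weaker echoes at lags 6 (0.28) and 9 (0.21); the remaining lags stay at or below -0.03.
The dominant spike at lag 3 indicates a seasonal period of 3.

3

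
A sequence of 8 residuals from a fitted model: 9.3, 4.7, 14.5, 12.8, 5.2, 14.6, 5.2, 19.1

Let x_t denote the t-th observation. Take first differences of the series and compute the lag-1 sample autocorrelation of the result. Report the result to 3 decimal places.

First differences Δx: -4.6, 9.8, -1.7, -7.6, 9.4, -9.4, 13.9
Mean of differences = 1.4000
Numerator Σ(Δx_t−Δx̄)(Δx_{t+1}−Δx̄) = -341.9400
Denominator Σ(Δx_t−Δx̄)² = 534.0600
r_1(Δx) = -341.9400 / 534.0600 = -0.640

-0.640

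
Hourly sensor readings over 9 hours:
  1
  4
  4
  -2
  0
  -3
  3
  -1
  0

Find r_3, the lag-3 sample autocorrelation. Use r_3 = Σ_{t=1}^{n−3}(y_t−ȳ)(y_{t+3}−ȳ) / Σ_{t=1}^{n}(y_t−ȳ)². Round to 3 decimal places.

-0.346

Mean ȳ = (1 + 4 + 4 − 2 + 0 − 3 + 3 − 1 + 0)/9 = 0.6667
Numerator Σ_{t=1}^{6}(y_t−ȳ)(y_{t+3}−ȳ) = -18.0000
Denominator Σ(y_t−ȳ)² = 52.0000
r_3 = -18.0000 / 52.0000 = -0.346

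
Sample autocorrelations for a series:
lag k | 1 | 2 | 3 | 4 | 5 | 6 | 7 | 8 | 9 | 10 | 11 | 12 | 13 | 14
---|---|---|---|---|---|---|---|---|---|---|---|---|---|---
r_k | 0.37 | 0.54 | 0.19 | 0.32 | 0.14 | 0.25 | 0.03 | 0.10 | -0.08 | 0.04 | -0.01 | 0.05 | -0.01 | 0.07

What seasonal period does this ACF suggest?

The largest autocorrelation is r_2 = 0.54; the remaining lags stay at or below 0.37.
The dominant spike at lag 2 indicates a seasonal period of 2.

2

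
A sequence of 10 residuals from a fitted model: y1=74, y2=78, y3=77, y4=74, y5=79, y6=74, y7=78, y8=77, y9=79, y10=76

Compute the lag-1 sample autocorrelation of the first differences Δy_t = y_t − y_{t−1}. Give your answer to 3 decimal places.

First differences Δy: 4, -1, -3, 5, -5, 4, -1, 2, -3
Mean of differences = 0.2222
Numerator Σ(Δy_t−Δȳ)(Δy_{t+1}−Δȳ) = -73.2716
Denominator Σ(Δy_t−Δȳ)² = 105.5556
r_1(Δy) = -73.2716 / 105.5556 = -0.694

-0.694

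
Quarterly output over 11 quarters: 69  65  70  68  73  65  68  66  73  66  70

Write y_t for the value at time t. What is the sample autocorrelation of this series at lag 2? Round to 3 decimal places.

0.343

Mean ȳ = (69 + 65 + 70 + 68 + 73 + 65 + 68 + 66 + 73 + 66 + 70)/11 = 68.4545
Numerator Σ_{t=1}^{9}(y_t−ȳ)(y_{t+2}−ȳ) = 28.4050
Denominator Σ(y_t−ȳ)² = 82.7273
r_2 = 28.4050 / 82.7273 = 0.343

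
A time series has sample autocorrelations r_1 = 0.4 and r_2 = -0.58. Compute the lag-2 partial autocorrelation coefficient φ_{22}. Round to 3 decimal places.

φ_{22} = (r_2 − r_1²) / (1 − r_1²)
r_1² = (0.4)² = 0.16
Numerator = -0.58 − 0.1600 = -0.7400; denominator = 1 − 0.1600 = 0.8400
φ_{22} = -0.7400 / 0.8400 = -0.881

-0.881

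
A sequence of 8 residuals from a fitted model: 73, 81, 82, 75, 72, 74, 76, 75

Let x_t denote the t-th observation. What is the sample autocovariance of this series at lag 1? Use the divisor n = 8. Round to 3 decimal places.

2.625

Mean x̄ = (73 + 81 + 82 + 75 + 72 + 74 + 76 + 75)/8 = 76.0000
Σ_{t=1}^{7}(x_t−x̄)(x_{t+1}−x̄) = 21.0000
γ_1 = 21.0000 / 8 = 2.625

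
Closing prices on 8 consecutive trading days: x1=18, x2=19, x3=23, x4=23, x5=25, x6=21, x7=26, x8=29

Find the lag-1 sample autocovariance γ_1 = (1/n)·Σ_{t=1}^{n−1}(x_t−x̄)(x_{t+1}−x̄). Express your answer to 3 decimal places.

Mean x̄ = (18 + 19 + 23 + 23 + 25 + 21 + 26 + 29)/8 = 23.0000
Deviations: -5.0000, -4.0000, 0.0000, 0.0000, 2.0000, -2.0000, 3.0000, 6.0000
Σ_{t=1}^{7}(x_t−x̄)(x_{t+1}−x̄) = 28.0000
γ_1 = 28.0000 / 8 = 3.500

3.500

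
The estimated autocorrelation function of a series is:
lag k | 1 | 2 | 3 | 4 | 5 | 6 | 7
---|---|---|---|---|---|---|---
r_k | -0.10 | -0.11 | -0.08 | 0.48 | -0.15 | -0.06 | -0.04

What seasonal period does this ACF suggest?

4

The largest autocorrelation is r_4 = 0.48; the remaining lags stay at or below -0.04.
The dominant spike at lag 4 indicates a seasonal period of 4.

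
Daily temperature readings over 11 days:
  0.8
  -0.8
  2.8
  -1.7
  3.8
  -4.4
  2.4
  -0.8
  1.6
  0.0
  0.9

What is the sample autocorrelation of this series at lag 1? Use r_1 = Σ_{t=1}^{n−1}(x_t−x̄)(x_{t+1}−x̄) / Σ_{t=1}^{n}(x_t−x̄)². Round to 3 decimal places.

Mean x̄ = (0.8 − 0.8 + 2.8 − 1.7 + 3.8 − 4.4 + 2.4 − 0.8 + 1.6 + 0.0 + 0.9)/11 = 0.4182
Numerator Σ_{t=1}^{10}(x_t−x̄)(x_{t+1}−x̄) = -45.9676
Denominator Σ(x_t−x̄)² = 53.6564
r_1 = -45.9676 / 53.6564 = -0.857

-0.857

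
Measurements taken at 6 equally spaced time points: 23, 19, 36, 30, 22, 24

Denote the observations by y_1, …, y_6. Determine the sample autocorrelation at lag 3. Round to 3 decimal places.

Mean ȳ = (23 + 19 + 36 + 30 + 22 + 24)/6 = 25.6667
Deviations from mean: -2.6667, -6.6667, 10.3333, 4.3333, -3.6667, -1.6667
Numerator Σ_{t=1}^{3}(y_t−ȳ)(y_{t+3}−ȳ) = -4.3333
Denominator Σ(y_t−ȳ)² = 193.3333
r_3 = -4.3333 / 193.3333 = -0.022

-0.022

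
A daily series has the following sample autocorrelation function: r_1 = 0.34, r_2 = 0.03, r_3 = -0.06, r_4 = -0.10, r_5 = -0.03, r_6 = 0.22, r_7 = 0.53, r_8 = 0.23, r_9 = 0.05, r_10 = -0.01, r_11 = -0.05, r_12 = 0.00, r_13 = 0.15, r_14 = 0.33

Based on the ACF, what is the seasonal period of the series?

The largest autocorrelation is r_7 = 0.53; the remaining lags stay at or below 0.34. The elevated value at lag 1 (0.34), dropping to 0.03 at lag 2, reflects decaying short-term dependence rather than seasonality.
The dominant spike at lag 7 indicates a seasonal period of 7.

7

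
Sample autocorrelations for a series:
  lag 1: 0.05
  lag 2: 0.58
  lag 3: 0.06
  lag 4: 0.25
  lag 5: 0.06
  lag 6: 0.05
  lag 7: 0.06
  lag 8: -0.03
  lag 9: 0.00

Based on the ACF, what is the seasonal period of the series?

The largest autocorrelation is r_2 = 0.58, with a weaker echo at lag 4 (0.25); the remaining lags stay at or below 0.06.
The dominant spike at lag 2 indicates a seasonal period of 2.

2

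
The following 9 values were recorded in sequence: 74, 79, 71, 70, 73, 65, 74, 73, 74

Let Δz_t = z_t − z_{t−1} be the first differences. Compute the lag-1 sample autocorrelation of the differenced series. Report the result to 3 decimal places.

First differences Δz: 5, -8, -1, 3, -8, 9, -1, 1
Mean of differences = 0.0000
Numerator Σ(Δz_t−Δz̄)(Δz_{t+1}−Δz̄) = -141.0000
Denominator Σ(Δz_t−Δz̄)² = 246.0000
r_1(Δz) = -141.0000 / 246.0000 = -0.573

-0.573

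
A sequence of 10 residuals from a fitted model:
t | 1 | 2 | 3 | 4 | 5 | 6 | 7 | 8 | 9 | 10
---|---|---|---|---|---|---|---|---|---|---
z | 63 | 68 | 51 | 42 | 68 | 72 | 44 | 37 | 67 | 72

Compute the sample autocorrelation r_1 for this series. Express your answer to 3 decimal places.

0.069

Mean z̄ = (63 + 68 + 51 + 42 + 68 + 72 + 44 + 37 + 67 + 72)/10 = 58.4000
Numerator Σ_{t=1}^{9}(z_t−z̄)(z_{t+1}−z̄) = 112.8400
Denominator Σ(z_t−z̄)² = 1638.4000
r_1 = 112.8400 / 1638.4000 = 0.069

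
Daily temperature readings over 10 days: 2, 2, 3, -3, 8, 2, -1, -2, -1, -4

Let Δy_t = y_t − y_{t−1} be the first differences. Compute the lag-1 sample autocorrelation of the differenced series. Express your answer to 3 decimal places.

First differences Δy: 0, 1, -6, 11, -6, -3, -1, 1, -3
Mean of differences = -0.6667
Numerator Σ(Δy_t−Δȳ)(Δy_{t+1}−Δȳ) = -123.4444
Denominator Σ(Δy_t−Δȳ)² = 210.0000
r_1(Δy) = -123.4444 / 210.0000 = -0.588

-0.588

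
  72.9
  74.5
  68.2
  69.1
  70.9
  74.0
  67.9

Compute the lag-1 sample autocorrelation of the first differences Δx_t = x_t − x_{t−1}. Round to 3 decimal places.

-0.321

First differences Δx: 1.6, -6.3, 0.9, 1.8, 3.1, -6.1
Mean of differences = -0.8333
Numerator Σ(Δx_t−Δx̄)(Δx_{t+1}−Δx̄) = -28.5711
Denominator Σ(Δx_t−Δx̄)² = 88.9533
r_1(Δx) = -28.5711 / 88.9533 = -0.321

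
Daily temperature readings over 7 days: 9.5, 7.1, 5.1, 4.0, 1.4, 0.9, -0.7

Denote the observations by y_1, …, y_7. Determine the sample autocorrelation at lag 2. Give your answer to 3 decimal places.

Mean ȳ = (9.5 + 7.1 + 5.1 + 4.0 + 1.4 + 0.9 − 0.7)/7 = 3.9000
Deviations from mean: 5.6000, 3.2000, 1.2000, 0.1000, -2.5000, -3.0000, -4.6000
Σ(y_t−ȳ)(y_{t+2}−ȳ) = (6.7200) + (0.3200) + (-3.0000) + (-0.3000) + (11.5000) = 15.2400
Denominator Σ(y_t−ȳ)² = 79.4600
r_2 = 15.2400 / 79.4600 = 0.192

0.192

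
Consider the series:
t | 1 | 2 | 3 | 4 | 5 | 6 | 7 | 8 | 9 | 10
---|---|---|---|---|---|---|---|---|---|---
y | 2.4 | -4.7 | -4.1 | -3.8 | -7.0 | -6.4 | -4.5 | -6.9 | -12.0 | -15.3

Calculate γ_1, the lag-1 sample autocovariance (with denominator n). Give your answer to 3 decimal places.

7.465

Mean ȳ = (2.4 − 4.7 − 4.1 − 3.8 − 7.0 − 6.4 − 4.5 − 6.9 − 12.0 − 15.3)/10 = -6.2300
Σ_{t=1}^{9}(y_t−ȳ)(y_{t+1}−ȳ) = 74.6451
γ_1 = 74.6451 / 10 = 7.465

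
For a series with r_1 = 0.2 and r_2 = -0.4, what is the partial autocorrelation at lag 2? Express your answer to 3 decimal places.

-0.458

φ_{22} = (r_2 − r_1²) / (1 − r_1²)
r_1² = (0.2)² = 0.04
Numerator = -0.4 − 0.0400 = -0.4400; denominator = 1 − 0.0400 = 0.9600
φ_{22} = -0.4400 / 0.9600 = -0.458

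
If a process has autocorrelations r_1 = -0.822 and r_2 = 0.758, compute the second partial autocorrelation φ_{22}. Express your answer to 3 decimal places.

φ_{22} = (r_2 − r_1²) / (1 − r_1²)
r_1² = (-0.822)² = 0.675684
Numerator = 0.758 − 0.6757 = 0.0823; denominator = 1 − 0.6757 = 0.3243
φ_{22} = 0.0823 / 0.3243 = 0.254

0.254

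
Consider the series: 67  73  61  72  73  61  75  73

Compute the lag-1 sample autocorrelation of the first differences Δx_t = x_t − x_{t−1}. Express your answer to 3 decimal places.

First differences Δx: 6, -12, 11, 1, -12, 14, -2
Mean of differences = 0.8571
Numerator Σ(Δx_t−Δx̄)(Δx_{t+1}−Δx̄) = -403.4490
Denominator Σ(Δx_t−Δx̄)² = 640.8571
r_1(Δx) = -403.4490 / 640.8571 = -0.630

-0.630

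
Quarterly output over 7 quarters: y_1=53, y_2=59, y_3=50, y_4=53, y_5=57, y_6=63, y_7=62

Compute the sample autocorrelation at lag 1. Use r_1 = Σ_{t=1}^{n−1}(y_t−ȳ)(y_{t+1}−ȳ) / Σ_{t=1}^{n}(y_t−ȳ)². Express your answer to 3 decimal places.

0.241

Mean ȳ = (53 + 59 + 50 + 53 + 57 + 63 + 62)/7 = 56.7143
Deviations from mean: -3.7143, 2.2857, -6.7143, -3.7143, 0.2857, 6.2857, 5.2857
Numerator Σ_{t=1}^{6}(y_t−ȳ)(y_{t+1}−ȳ) = 35.0612
Denominator Σ(y_t−ȳ)² = 145.4286
r_1 = 35.0612 / 145.4286 = 0.241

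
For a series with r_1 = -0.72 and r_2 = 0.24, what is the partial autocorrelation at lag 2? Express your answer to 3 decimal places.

φ_{22} = (r_2 − r_1²) / (1 − r_1²)
r_1² = (-0.72)² = 0.5184
Numerator = 0.24 − 0.5184 = -0.2784; denominator = 1 − 0.5184 = 0.4816
φ_{22} = -0.2784 / 0.4816 = -0.578

-0.578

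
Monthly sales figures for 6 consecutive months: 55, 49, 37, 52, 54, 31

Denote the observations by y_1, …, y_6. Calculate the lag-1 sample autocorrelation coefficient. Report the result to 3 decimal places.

-0.260

Mean ȳ = (55 + 49 + 37 + 52 + 54 + 31)/6 = 46.3333
Deviations from mean: 8.6667, 2.6667, -9.3333, 5.6667, 7.6667, -15.3333
Σ(y_t−ȳ)(y_{t+1}−ȳ) = (23.1111) + (-24.8889) + (-52.8889) + (43.4444) + (-117.5556) = -128.7778
Denominator Σ(y_t−ȳ)² = 495.3333
r_1 = -128.7778 / 495.3333 = -0.260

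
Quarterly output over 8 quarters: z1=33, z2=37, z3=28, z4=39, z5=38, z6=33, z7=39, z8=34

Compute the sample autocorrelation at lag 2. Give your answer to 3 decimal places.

0.070

Mean z̄ = (33 + 37 + 28 + 39 + 38 + 33 + 39 + 34)/8 = 35.1250
Deviations from mean: -2.1250, 1.8750, -7.1250, 3.8750, 2.8750, -2.1250, 3.8750, -1.1250
Numerator Σ_{t=1}^{6}(z_t−z̄)(z_{t+2}−z̄) = 7.2188
Denominator Σ(z_t−z̄)² = 102.8750
r_2 = 7.2188 / 102.8750 = 0.070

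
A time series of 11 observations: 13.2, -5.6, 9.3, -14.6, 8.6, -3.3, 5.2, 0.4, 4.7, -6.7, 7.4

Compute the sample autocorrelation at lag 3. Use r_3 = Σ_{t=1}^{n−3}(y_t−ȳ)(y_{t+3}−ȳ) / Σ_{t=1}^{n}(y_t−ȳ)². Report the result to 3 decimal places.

-0.556

Mean ȳ = (13.2 − 5.6 + 9.3 − 14.6 + 8.6 − 3.3 + 5.2 + 0.4 + 4.7 − 6.7 + 7.4)/11 = 1.6909
Numerator Σ_{t=1}^{8}(y_t−ȳ)(y_{t+3}−ȳ) = -393.7612
Denominator Σ(y_t−ȳ)² = 707.5891
r_3 = -393.7612 / 707.5891 = -0.556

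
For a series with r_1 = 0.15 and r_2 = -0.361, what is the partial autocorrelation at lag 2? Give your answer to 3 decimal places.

φ_{22} = (r_2 − r_1²) / (1 − r_1²)
r_1² = (0.15)² = 0.0225
Numerator = -0.361 − 0.0225 = -0.3835; denominator = 1 − 0.0225 = 0.9775
φ_{22} = -0.3835 / 0.9775 = -0.392

-0.392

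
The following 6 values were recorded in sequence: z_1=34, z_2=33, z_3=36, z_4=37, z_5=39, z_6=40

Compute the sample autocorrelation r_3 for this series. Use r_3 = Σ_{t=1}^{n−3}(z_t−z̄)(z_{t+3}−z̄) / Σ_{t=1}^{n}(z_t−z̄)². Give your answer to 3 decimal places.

-0.313

Mean z̄ = (34 + 33 + 36 + 37 + 39 + 40)/6 = 36.5000
Deviations from mean: -2.5000, -3.5000, -0.5000, 0.5000, 2.5000, 3.5000
Numerator Σ_{t=1}^{3}(z_t−z̄)(z_{t+3}−z̄) = -11.7500
Denominator Σ(z_t−z̄)² = 37.5000
r_3 = -11.7500 / 37.5000 = -0.313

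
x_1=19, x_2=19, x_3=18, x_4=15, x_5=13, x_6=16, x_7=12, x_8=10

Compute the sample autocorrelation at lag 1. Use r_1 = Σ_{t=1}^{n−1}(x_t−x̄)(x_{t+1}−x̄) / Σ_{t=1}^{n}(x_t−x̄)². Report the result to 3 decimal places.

Mean x̄ = (19 + 19 + 18 + 15 + 13 + 16 + 12 + 10)/8 = 15.2500
Deviations from mean: 3.7500, 3.7500, 2.7500, -0.2500, -2.2500, 0.7500, -3.2500, -5.2500
Numerator Σ_{t=1}^{7}(x_t−x̄)(x_{t+1}−x̄) = 37.1875
Denominator Σ(x_t−x̄)² = 79.5000
r_1 = 37.1875 / 79.5000 = 0.468

0.468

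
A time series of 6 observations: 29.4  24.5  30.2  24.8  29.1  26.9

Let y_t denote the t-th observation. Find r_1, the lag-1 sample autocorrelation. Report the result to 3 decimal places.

-0.877

Mean ȳ = (29.4 + 24.5 + 30.2 + 24.8 + 29.1 + 26.9)/6 = 27.4833
Deviations from mean: 1.9167, -2.9833, 2.7167, -2.6833, 1.6167, -0.5833
Σ(y_t−ȳ)(y_{t+1}−ȳ) = (-5.7181) + (-8.1047) + (-7.2897) + (-4.3381) + (-0.9431) = -26.3936
Denominator Σ(y_t−ȳ)² = 30.1083
r_1 = -26.3936 / 30.1083 = -0.877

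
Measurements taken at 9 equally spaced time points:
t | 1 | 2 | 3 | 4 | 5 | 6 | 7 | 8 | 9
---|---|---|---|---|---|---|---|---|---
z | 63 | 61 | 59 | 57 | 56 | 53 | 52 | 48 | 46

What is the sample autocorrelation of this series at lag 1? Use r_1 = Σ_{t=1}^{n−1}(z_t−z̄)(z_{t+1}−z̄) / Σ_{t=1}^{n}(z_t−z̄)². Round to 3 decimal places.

Mean z̄ = (63 + 61 + 59 + 57 + 56 + 53 + 52 + 48 + 46)/9 = 55.0000
Numerator Σ_{t=1}^{8}(z_t−z̄)(z_{t+1}−z̄) = 170.0000
Denominator Σ(z_t−z̄)² = 264.0000
r_1 = 170.0000 / 264.0000 = 0.644

0.644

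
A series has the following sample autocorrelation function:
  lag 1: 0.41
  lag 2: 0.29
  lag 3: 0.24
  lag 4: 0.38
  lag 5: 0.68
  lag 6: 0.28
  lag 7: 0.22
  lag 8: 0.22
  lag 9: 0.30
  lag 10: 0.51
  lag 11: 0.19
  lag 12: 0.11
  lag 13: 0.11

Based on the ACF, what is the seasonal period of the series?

5

The largest autocorrelation is r_5 = 0.68, with a weaker echo at lag 10 (0.51); the remaining lags stay at or below 0.41. The elevated value at lag 1 (0.41), dropping to 0.29 at lag 2, reflects decaying short-term dependence rather than seasonality.
The dominant spike at lag 5 indicates a seasonal period of 5.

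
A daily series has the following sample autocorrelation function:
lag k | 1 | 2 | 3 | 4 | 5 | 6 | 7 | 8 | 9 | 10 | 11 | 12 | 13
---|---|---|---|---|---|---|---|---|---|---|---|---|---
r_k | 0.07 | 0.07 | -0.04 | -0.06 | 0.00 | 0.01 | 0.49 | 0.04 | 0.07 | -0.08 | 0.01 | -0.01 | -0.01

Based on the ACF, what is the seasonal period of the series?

7

The largest autocorrelation is r_7 = 0.49; the remaining lags stay at or below 0.07.
The dominant spike at lag 7 indicates a seasonal period of 7.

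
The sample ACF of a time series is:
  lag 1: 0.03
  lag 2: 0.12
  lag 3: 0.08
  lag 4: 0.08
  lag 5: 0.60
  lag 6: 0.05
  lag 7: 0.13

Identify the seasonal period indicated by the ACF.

The largest autocorrelation is r_5 = 0.60; the remaining lags stay at or below 0.13.
The dominant spike at lag 5 indicates a seasonal period of 5.

5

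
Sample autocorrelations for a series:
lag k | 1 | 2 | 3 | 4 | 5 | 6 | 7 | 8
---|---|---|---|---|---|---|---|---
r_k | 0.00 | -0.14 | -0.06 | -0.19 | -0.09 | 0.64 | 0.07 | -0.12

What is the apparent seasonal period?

6

The largest autocorrelation is r_6 = 0.64; the remaining lags stay at or below 0.07.
The dominant spike at lag 6 indicates a seasonal period of 6.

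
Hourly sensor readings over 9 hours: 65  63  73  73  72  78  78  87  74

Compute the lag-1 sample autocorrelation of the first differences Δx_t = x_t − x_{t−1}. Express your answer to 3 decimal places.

-0.450

First differences Δx: -2, 10, 0, -1, 6, 0, 9, -13
Mean of differences = 1.1250
Numerator Σ(Δx_t−Δx̄)(Δx_{t+1}−Δx̄) = -171.2656
Denominator Σ(Δx_t−Δx̄)² = 380.8750
r_1(Δx) = -171.2656 / 380.8750 = -0.450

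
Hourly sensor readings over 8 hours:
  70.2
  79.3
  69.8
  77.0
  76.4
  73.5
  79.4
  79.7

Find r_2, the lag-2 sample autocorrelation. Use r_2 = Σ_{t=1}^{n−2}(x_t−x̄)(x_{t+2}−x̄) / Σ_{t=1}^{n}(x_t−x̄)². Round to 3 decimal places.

0.207

Mean x̄ = (70.2 + 79.3 + 69.8 + 77.0 + 76.4 + 73.5 + 79.4 + 79.7)/8 = 75.6625
Deviations from mean: -5.4625, 3.6375, -5.8625, 1.3375, 0.7375, -2.1625, 3.7375, 4.0375
Numerator Σ_{t=1}^{6}(x_t−x̄)(x_{t+2}−x̄) = 23.6984
Denominator Σ(x_t−x̄)² = 114.7188
r_2 = 23.6984 / 114.7188 = 0.207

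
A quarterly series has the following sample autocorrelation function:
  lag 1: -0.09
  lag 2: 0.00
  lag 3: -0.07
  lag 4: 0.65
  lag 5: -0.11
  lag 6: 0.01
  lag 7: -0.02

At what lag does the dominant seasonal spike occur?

The largest autocorrelation is r_4 = 0.65; the remaining lags stay at or below 0.01.
The dominant spike at lag 4 indicates a seasonal period of 4.

4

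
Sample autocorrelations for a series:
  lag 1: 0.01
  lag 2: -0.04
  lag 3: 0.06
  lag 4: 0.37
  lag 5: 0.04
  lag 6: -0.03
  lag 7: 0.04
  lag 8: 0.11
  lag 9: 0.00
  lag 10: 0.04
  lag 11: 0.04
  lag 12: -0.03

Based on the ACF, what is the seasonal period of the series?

The largest autocorrelation is r_4 = 0.37; the remaining lags stay at or below 0.11.
The dominant spike at lag 4 indicates a seasonal period of 4.

4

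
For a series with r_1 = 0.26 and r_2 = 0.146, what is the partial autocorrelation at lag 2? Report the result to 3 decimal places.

0.084

φ_{22} = (r_2 − r_1²) / (1 − r_1²)
r_1² = (0.26)² = 0.0676
Numerator = 0.146 − 0.0676 = 0.0784; denominator = 1 − 0.0676 = 0.9324
φ_{22} = 0.0784 / 0.9324 = 0.084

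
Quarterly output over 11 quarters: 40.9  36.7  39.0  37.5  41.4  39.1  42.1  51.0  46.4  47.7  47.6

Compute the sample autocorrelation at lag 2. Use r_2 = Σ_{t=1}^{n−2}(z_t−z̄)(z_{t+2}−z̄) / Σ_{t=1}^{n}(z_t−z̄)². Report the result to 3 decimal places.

Mean z̄ = (40.9 + 36.7 + 39.0 + 37.5 + 41.4 + 39.1 + 42.1 + 51.0 + 46.4 + 47.7 + 47.6)/11 = 42.6727
Numerator Σ_{t=1}^{9}(z_t−z̄)(z_{t+2}−z̄) = 89.6331
Denominator Σ(z_t−z̄)² = 226.5618
r_2 = 89.6331 / 226.5618 = 0.396

0.396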